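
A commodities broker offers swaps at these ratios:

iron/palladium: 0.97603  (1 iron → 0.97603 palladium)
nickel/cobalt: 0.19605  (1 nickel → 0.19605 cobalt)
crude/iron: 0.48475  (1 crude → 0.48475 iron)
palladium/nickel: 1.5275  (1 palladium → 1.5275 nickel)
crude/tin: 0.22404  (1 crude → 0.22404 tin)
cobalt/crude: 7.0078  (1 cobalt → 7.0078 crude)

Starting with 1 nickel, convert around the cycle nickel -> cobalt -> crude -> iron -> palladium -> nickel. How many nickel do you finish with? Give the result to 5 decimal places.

1 nickel × 0.19605 = 0.19605 cobalt
0.19605 cobalt × 7.0078 = 1.37387919 crude
1.37387919 crude × 0.48475 = 0.6659879373525 iron
0.6659879373525 iron × 0.97603 = 0.650024206494160575 palladium
0.650024206494160575 palladium × 1.5275 = 0.9929119754198302783125 nickel

0.99291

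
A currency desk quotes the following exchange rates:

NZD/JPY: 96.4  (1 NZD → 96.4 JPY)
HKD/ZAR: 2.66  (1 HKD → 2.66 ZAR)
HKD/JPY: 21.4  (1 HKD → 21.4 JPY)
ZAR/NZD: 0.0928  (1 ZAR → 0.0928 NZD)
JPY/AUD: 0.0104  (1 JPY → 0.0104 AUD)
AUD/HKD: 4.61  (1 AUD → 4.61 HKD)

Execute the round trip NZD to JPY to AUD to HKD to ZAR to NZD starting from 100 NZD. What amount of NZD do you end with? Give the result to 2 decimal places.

114.09

100 NZD × 96.4 = 9640 JPY
9640 JPY × 0.0104 = 100.256 AUD
100.256 AUD × 4.61 = 462.18016 HKD
462.18016 HKD × 2.66 = 1229.3992256 ZAR
1229.3992256 ZAR × 0.0928 = 114.08824813568 NZD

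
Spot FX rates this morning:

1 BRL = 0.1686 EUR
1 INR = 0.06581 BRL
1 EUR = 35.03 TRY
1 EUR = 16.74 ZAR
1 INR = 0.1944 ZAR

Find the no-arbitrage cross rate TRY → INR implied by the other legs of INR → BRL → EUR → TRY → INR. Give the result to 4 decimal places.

Known legs of the cycle: 0.06581 × 0.1686 × 35.03 = 0.38867767698
For no arbitrage the full-cycle product must be 1, so the missing rate is 1 / 0.38867767698 ≈ 2.572826.

2.5728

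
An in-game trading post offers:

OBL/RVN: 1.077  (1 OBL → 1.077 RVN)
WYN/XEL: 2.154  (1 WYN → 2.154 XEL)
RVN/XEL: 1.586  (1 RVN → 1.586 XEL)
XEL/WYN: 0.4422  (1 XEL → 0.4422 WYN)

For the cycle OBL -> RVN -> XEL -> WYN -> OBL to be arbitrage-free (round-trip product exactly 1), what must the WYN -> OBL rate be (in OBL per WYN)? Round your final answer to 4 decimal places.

1.3239

Known legs of the cycle: 1.077 × 1.586 × 0.4422 = 0.7553315484
For no arbitrage the full-cycle product must be 1, so the missing rate is 1 / 0.7553315484 ≈ 1.323922.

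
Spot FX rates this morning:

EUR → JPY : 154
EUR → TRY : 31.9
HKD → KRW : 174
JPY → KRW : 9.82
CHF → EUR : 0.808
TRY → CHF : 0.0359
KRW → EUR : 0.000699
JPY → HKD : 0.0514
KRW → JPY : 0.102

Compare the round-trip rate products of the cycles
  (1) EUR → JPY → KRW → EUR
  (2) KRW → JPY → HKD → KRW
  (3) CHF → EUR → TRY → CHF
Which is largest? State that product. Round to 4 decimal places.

1.0571

(1) 154 × 9.82 × 0.000699 = 1.05708
(2) 0.102 × 0.0514 × 174 = 0.91225
(3) 0.808 × 31.9 × 0.0359 = 0.92533
Highest is cycle (1) at 1.0571 (>1, arbitrage).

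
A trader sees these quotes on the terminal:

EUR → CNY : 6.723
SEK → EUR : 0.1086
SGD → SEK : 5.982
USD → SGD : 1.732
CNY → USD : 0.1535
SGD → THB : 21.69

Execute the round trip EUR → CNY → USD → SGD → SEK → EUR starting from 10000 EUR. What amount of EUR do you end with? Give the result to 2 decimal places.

10000 EUR × 6.723 = 67230 CNY
67230 CNY × 0.1535 = 10319.805 USD
10319.805 USD × 1.732 = 17873.90226 SGD
17873.90226 SGD × 5.982 = 106921.68331932 SEK
106921.68331932 SEK × 0.1086 = 11611.694808478152 EUR

11611.69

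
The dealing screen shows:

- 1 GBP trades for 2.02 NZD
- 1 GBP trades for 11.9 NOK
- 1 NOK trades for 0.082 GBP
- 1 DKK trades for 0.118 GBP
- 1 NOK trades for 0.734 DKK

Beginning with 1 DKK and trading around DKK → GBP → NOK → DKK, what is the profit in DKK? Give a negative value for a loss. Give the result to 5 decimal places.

0.03068

1 DKK × 0.118 = 0.118 GBP
0.118 GBP × 11.9 = 1.4042 NOK
1.4042 NOK × 0.734 = 1.0306828 DKK
Net change: 1.0306828 − 1 = 0.0306828 DKK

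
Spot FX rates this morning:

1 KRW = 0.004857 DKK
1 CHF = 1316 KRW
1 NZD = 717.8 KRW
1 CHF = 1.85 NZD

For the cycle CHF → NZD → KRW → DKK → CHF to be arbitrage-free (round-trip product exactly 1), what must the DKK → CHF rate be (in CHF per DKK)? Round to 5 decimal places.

0.15504

Known legs of the cycle: 1.85 × 717.8 × 0.004857 = 6.44975601
For no arbitrage the full-cycle product must be 1, so the missing rate is 1 / 6.44975601 ≈ 0.1550446.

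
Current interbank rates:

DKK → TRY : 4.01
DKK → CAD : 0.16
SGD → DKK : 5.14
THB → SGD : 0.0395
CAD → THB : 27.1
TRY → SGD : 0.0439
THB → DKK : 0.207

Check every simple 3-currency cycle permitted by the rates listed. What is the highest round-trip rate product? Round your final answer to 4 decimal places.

DKK→TRY→SGD→DKK: 4.01 × 0.0439 × 5.14 = 0.90484
CAD→THB→DKK→CAD: 27.1 × 0.207 × 0.16 = 0.89755
Maximum is DKK→TRY→SGD→DKK at 0.9048; no arbitrage — every cycle loses value.

0.9048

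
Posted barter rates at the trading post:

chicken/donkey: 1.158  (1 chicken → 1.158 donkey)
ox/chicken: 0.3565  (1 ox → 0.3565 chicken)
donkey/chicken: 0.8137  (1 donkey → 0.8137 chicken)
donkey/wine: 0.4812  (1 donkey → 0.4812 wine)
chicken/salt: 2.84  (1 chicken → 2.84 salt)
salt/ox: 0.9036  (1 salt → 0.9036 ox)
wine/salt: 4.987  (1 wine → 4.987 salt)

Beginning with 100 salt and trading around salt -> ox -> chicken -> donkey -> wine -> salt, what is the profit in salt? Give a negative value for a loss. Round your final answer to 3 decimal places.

-10.482

100 salt × 0.9036 = 90.36 ox
90.36 ox × 0.3565 = 32.21334 chicken
32.21334 chicken × 1.158 = 37.30304772 donkey
37.30304772 donkey × 0.4812 = 17.950226562864 wine
17.950226562864 wine × 4.987 = 89.517779869002768 salt
Net change: 89.517779869002768 − 100 = -10.482220130997232 salt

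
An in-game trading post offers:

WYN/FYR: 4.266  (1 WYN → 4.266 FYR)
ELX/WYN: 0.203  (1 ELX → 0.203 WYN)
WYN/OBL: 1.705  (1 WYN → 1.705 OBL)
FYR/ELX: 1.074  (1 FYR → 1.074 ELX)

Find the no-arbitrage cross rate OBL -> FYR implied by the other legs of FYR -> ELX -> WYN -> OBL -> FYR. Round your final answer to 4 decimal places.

Known legs of the cycle: 1.074 × 0.203 × 1.705 = 0.37172751
For no arbitrage the full-cycle product must be 1, so the missing rate is 1 / 0.37172751 ≈ 2.690143.

2.6901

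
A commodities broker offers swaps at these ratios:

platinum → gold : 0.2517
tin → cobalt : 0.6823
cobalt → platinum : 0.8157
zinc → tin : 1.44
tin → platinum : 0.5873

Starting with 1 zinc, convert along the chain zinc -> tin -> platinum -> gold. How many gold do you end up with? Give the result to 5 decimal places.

0.21287

1 zinc × 1.44 = 1.44 tin
1.44 tin × 0.5873 = 0.845712 platinum
0.845712 platinum × 0.2517 = 0.2128657104 gold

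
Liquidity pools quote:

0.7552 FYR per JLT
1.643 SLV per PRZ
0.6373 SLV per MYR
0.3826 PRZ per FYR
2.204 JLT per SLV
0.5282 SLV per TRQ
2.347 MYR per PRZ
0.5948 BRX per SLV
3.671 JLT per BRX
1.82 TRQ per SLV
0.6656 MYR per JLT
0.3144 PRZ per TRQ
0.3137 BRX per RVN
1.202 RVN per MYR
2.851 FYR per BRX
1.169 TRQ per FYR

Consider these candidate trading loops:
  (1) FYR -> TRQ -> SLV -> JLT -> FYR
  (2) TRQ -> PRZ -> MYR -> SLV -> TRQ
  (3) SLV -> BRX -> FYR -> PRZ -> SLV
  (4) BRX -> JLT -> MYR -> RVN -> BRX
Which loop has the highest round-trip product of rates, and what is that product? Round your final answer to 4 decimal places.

(1) 1.169 × 0.5282 × 2.204 × 0.7552 = 1.02775
(2) 0.3144 × 2.347 × 0.6373 × 1.82 = 0.85588
(3) 0.5948 × 2.851 × 0.3826 × 1.643 = 1.06598
(4) 3.671 × 0.6656 × 1.202 × 0.3137 = 0.92133
Highest is cycle (3) at 1.0660 (>1, arbitrage).

1.0660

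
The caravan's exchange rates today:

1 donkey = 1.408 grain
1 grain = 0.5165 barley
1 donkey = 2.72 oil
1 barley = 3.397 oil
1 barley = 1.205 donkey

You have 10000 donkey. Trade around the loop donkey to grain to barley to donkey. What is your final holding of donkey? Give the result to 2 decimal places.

8763.15

10000 donkey × 1.408 = 14080 grain
14080 grain × 0.5165 = 7272.32 barley
7272.32 barley × 1.205 = 8763.1456 donkey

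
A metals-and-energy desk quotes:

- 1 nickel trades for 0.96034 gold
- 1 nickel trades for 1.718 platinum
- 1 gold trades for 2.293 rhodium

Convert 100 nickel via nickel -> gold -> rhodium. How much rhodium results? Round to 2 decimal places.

220.21

100 nickel × 0.96034 = 96.034 gold
96.034 gold × 2.293 = 220.205962 rhodium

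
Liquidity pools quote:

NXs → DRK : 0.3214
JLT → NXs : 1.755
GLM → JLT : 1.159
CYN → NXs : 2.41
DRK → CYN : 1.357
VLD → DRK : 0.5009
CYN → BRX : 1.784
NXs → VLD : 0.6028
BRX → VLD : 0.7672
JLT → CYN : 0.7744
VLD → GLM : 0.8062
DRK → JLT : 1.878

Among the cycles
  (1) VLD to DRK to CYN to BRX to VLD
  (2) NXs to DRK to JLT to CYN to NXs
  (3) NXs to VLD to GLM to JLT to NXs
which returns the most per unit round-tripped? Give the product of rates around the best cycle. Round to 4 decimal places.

(1) 0.5009 × 1.357 × 1.784 × 0.7672 = 0.93032
(2) 0.3214 × 1.878 × 0.7744 × 2.41 = 1.12648
(3) 0.6028 × 0.8062 × 1.159 × 1.755 = 0.98850
Highest is cycle (2) at 1.1265 (>1, arbitrage).

1.1265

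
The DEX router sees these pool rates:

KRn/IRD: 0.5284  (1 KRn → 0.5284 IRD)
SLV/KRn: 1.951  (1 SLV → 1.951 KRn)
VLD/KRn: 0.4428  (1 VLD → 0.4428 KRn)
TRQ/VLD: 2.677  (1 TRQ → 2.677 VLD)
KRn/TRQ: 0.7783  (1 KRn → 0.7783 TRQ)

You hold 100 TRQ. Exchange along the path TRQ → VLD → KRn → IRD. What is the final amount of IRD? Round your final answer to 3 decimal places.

62.635

100 TRQ × 2.677 = 267.7 VLD
267.7 VLD × 0.4428 = 118.53756 KRn
118.53756 KRn × 0.5284 = 62.635246704 IRD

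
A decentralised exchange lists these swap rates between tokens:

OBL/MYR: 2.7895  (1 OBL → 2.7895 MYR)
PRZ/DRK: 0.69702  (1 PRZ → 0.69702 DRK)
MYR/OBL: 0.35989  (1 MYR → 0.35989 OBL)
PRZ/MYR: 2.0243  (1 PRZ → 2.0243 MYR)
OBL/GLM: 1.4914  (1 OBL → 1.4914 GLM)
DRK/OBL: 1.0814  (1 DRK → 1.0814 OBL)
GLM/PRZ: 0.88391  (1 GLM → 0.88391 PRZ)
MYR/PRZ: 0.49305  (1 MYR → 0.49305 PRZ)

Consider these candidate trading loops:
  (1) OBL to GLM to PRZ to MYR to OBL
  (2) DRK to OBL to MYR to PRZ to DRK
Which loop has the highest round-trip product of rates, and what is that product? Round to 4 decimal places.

(1) 1.4914 × 0.88391 × 2.0243 × 0.35989 = 0.96039
(2) 1.0814 × 2.7895 × 0.49305 × 0.69702 = 1.03669
Highest is cycle (2) at 1.0367 (>1, arbitrage).

1.0367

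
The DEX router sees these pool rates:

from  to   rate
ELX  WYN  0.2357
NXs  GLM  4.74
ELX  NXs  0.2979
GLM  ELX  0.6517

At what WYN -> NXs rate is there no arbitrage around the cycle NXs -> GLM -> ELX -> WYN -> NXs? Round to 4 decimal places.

Known legs of the cycle: 4.74 × 0.6517 × 0.2357 = 0.7280909706
For no arbitrage the full-cycle product must be 1, so the missing rate is 1 / 0.7280909706 ≈ 1.373455.

1.3735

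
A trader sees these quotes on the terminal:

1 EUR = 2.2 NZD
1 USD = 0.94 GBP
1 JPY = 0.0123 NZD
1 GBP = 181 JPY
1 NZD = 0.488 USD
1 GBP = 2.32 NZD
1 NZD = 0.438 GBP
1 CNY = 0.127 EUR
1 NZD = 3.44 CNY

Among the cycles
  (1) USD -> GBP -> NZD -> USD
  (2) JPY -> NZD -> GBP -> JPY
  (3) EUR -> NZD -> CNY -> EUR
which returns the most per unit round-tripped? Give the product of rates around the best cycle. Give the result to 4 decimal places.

1.0642

(1) 0.94 × 2.32 × 0.488 = 1.06423
(2) 0.0123 × 0.438 × 181 = 0.97512
(3) 2.2 × 3.44 × 0.127 = 0.96114
Highest is cycle (1) at 1.0642 (>1, arbitrage).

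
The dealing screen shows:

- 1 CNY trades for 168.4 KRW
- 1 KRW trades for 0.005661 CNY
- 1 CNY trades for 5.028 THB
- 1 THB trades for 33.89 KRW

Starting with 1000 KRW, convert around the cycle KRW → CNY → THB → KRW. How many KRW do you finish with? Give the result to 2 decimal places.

1000 KRW × 0.005661 = 5.661 CNY
5.661 CNY × 5.028 = 28.463508 THB
28.463508 THB × 33.89 = 964.62828612 KRW

964.63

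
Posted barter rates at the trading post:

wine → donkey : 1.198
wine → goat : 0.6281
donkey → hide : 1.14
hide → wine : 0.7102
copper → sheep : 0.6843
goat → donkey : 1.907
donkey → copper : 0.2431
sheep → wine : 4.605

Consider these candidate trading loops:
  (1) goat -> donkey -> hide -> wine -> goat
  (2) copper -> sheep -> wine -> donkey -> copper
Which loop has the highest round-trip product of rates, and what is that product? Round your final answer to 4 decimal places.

0.9698

(1) 1.907 × 1.14 × 0.7102 × 0.6281 = 0.96976
(2) 0.6843 × 4.605 × 1.198 × 0.2431 = 0.91774
Highest is cycle (1) at 0.9698 (≤1, no arbitrage).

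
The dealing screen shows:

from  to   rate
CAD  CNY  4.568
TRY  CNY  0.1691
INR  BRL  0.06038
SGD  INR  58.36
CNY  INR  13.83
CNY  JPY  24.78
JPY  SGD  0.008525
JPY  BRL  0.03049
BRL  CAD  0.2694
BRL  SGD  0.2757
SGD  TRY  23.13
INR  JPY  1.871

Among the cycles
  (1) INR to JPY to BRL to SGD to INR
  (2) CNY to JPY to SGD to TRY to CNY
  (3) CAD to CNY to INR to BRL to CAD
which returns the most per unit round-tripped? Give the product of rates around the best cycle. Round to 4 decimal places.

1.0276

(1) 1.871 × 0.03049 × 0.2757 × 58.36 = 0.91787
(2) 24.78 × 0.008525 × 23.13 × 0.1691 = 0.82626
(3) 4.568 × 13.83 × 0.06038 × 0.2694 = 1.02764
Highest is cycle (3) at 1.0276 (>1, arbitrage).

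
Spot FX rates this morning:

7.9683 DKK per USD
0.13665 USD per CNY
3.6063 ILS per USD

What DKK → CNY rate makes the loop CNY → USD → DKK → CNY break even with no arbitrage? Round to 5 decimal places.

Known legs of the cycle: 0.13665 × 7.9683 = 1.088868195
For no arbitrage the full-cycle product must be 1, so the missing rate is 1 / 1.088868195 ≈ 0.9183848.

0.91838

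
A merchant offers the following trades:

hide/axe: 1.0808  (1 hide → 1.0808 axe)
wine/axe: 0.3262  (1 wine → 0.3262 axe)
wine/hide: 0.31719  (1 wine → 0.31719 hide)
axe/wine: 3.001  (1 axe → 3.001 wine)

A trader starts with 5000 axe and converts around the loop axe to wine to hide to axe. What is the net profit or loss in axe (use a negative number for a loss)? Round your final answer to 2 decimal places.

144.00

5000 axe × 3.001 = 15005 wine
15005 wine × 0.31719 = 4759.43595 hide
4759.43595 hide × 1.0808 = 5143.99837476 axe
Net change: 5143.99837476 − 5000 = 143.99837476 axe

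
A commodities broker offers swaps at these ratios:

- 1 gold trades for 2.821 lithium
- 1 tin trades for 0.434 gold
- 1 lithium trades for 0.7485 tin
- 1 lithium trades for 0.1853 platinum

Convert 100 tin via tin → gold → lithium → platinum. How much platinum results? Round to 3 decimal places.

22.687

100 tin × 0.434 = 43.4 gold
43.4 gold × 2.821 = 122.4314 lithium
122.4314 lithium × 0.1853 = 22.68653842 platinum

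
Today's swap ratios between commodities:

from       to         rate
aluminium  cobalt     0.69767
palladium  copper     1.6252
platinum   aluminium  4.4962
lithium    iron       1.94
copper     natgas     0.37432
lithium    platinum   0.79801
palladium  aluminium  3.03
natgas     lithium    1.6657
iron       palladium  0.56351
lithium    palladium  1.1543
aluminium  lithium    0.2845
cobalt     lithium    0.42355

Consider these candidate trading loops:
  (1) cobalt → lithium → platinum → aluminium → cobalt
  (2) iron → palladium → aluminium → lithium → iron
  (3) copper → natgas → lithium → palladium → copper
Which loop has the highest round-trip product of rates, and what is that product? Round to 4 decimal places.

1.1697

(1) 0.42355 × 0.79801 × 4.4962 × 0.69767 = 1.06025
(2) 0.56351 × 3.03 × 0.2845 × 1.94 = 0.94238
(3) 0.37432 × 1.6657 × 1.1543 × 1.6252 = 1.16968
Highest is cycle (3) at 1.1697 (>1, arbitrage).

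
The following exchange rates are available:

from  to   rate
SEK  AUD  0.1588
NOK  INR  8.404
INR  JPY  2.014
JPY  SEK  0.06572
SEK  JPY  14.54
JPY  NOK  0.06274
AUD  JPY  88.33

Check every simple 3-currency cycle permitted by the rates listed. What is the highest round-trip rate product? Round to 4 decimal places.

INR→JPY→NOK→INR: 2.014 × 0.06274 × 8.404 = 1.06192
JPY→SEK→AUD→JPY: 0.06572 × 0.1588 × 88.33 = 0.92184
Maximum is INR→JPY→NOK→INR at 1.0619; arbitrage exists.

1.0619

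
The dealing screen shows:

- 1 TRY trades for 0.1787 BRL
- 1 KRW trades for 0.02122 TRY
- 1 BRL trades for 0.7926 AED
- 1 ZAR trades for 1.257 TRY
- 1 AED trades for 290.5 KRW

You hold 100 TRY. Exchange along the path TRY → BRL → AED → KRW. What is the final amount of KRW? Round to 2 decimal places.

100 TRY × 0.1787 = 17.87 BRL
17.87 BRL × 0.7926 = 14.163762 AED
14.163762 AED × 290.5 = 4114.572861 KRW

4114.57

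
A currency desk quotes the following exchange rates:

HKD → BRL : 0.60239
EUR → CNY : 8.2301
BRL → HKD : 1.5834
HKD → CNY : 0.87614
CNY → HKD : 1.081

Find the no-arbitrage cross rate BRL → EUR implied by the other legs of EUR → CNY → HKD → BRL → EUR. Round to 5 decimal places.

Known legs of the cycle: 8.2301 × 1.081 × 0.60239 = 5.359306064059
For no arbitrage the full-cycle product must be 1, so the missing rate is 1 / 5.359306064059 ≈ 0.1865913.

0.18659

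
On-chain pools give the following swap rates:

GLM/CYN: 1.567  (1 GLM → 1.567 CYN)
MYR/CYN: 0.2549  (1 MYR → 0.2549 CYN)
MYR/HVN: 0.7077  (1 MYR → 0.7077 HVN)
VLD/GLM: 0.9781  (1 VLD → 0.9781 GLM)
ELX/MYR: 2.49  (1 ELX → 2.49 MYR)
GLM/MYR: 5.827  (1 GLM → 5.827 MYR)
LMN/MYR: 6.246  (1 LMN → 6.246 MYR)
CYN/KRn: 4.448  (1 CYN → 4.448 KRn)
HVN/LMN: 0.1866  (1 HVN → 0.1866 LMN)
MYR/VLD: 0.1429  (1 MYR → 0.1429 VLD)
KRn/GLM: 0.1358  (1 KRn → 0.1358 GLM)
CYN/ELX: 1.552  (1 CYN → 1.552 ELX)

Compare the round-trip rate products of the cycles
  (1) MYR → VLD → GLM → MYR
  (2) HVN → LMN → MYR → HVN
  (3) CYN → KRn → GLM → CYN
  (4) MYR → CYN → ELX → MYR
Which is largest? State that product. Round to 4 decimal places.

0.9851

(1) 0.1429 × 0.9781 × 5.827 = 0.81444
(2) 0.1866 × 6.246 × 0.7077 = 0.82483
(3) 4.448 × 0.1358 × 1.567 = 0.94653
(4) 0.2549 × 1.552 × 2.49 = 0.98506
Highest is cycle (4) at 0.9851 (≤1, no arbitrage).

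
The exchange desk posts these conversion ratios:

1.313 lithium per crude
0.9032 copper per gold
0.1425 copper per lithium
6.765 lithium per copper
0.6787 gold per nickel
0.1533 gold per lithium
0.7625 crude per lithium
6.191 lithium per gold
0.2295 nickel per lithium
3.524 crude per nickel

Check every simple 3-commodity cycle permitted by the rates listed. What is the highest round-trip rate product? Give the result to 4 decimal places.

1.0619

nickel→crude→lithium→nickel: 3.524 × 1.313 × 0.2295 = 1.06190
nickel→gold→lithium→nickel: 0.6787 × 6.191 × 0.2295 = 0.96432
lithium→gold→copper→lithium: 0.1533 × 0.9032 × 6.765 = 0.93669
Maximum is nickel→crude→lithium→nickel at 1.0619; arbitrage exists.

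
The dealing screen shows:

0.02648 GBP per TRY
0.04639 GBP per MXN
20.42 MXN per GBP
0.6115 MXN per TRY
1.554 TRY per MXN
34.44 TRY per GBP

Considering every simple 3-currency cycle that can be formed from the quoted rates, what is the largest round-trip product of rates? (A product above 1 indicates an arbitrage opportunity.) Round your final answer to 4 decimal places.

TRY→MXN→GBP→TRY: 0.6115 × 0.04639 × 34.44 = 0.97698
TRY→GBP→MXN→TRY: 0.02648 × 20.42 × 1.554 = 0.84028
Maximum is TRY→MXN→GBP→TRY at 0.9770; no arbitrage — every cycle loses value.

0.9770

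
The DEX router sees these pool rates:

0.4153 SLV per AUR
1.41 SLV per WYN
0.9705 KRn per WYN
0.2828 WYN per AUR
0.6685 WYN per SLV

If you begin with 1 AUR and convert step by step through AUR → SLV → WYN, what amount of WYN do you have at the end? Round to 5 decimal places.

1 AUR × 0.4153 = 0.4153 SLV
0.4153 SLV × 0.6685 = 0.27762805 WYN

0.27763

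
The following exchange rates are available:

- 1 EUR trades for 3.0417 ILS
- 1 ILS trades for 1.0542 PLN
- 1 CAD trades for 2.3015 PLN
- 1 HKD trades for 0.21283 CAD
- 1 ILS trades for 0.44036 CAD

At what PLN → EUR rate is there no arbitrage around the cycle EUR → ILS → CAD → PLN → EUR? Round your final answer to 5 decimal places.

0.32439

Known legs of the cycle: 3.0417 × 0.44036 × 2.3015 = 3.082728092118
For no arbitrage the full-cycle product must be 1, so the missing rate is 1 / 3.082728092118 ≈ 0.3243880.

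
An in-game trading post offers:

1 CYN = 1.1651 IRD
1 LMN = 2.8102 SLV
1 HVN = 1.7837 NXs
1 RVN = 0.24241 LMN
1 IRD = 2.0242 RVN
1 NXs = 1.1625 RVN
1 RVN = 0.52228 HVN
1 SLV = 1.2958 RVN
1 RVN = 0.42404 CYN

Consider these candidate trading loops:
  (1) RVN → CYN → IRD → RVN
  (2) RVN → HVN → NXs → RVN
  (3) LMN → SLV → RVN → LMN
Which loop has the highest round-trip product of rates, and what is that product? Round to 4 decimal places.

(1) 0.42404 × 1.1651 × 2.0242 = 1.00005
(2) 0.52228 × 1.7837 × 1.1625 = 1.08297
(3) 2.8102 × 1.2958 × 0.24241 = 0.88273
Highest is cycle (2) at 1.0830 (>1, arbitrage).

1.0830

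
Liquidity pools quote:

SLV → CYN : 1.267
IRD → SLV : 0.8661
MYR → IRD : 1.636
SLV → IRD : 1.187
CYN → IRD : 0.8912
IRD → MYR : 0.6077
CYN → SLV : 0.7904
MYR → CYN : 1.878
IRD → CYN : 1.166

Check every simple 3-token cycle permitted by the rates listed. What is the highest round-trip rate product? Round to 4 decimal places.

SLV→IRD→CYN→SLV: 1.187 × 1.166 × 0.7904 = 1.09395
MYR→CYN→IRD→MYR: 1.878 × 0.8912 × 0.6077 = 1.01709
SLV→CYN→IRD→SLV: 1.267 × 0.8912 × 0.8661 = 0.97796
Maximum is SLV→IRD→CYN→SLV at 1.0939; arbitrage exists.

1.0939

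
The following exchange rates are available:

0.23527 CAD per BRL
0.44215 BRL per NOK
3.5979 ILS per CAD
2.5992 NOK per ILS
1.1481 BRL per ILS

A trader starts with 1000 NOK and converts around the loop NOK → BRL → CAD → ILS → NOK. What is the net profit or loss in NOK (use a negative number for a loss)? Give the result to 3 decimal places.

-27.197

1000 NOK × 0.44215 = 442.15 BRL
442.15 BRL × 0.23527 = 104.0246305 CAD
104.0246305 CAD × 3.5979 = 374.27021807595 ILS
374.27021807595 ILS × 2.5992 = 972.80315082300924 NOK
Net change: 972.80315082300924 − 1000 = -27.19684917699076 NOK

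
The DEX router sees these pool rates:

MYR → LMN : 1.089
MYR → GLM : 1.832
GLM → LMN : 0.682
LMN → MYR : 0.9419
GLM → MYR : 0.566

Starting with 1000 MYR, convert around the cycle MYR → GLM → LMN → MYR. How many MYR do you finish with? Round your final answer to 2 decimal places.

1176.83

1000 MYR × 1.832 = 1832 GLM
1832 GLM × 0.682 = 1249.424 LMN
1249.424 LMN × 0.9419 = 1176.8324656 MYR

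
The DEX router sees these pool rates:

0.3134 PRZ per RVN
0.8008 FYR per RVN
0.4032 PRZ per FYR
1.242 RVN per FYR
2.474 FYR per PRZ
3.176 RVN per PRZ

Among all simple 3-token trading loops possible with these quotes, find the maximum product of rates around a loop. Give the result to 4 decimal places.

1.0255

RVN→FYR→PRZ→RVN: 0.8008 × 0.4032 × 3.176 = 1.02548
RVN→PRZ→FYR→RVN: 0.3134 × 2.474 × 1.242 = 0.96299
Maximum is RVN→FYR→PRZ→RVN at 1.0255; arbitrage exists.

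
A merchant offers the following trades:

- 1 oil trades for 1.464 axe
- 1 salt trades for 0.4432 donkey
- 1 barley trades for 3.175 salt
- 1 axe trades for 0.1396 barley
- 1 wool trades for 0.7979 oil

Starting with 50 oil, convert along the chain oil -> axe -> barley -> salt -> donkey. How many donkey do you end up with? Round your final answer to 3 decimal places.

14.379

50 oil × 1.464 = 73.2 axe
73.2 axe × 0.1396 = 10.21872 barley
10.21872 barley × 3.175 = 32.444436 salt
32.444436 salt × 0.4432 = 14.3793740352 donkey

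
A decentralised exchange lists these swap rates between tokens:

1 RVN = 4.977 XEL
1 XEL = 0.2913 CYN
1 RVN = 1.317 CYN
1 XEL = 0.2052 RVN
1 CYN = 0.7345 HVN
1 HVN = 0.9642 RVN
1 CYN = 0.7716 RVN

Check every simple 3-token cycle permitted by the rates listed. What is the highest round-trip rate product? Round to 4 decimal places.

1.1187

RVN→XEL→CYN→RVN: 4.977 × 0.2913 × 0.7716 = 1.11867
RVN→CYN→HVN→RVN: 1.317 × 0.7345 × 0.9642 = 0.93271
Maximum is RVN→XEL→CYN→RVN at 1.1187; arbitrage exists.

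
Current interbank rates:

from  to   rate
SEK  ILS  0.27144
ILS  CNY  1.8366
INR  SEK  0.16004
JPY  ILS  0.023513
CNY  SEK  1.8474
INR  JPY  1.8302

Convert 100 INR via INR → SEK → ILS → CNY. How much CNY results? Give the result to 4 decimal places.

7.9784

100 INR × 0.16004 = 16.004 SEK
16.004 SEK × 0.27144 = 4.34412576 ILS
4.34412576 ILS × 1.8366 = 7.978421370816 CNY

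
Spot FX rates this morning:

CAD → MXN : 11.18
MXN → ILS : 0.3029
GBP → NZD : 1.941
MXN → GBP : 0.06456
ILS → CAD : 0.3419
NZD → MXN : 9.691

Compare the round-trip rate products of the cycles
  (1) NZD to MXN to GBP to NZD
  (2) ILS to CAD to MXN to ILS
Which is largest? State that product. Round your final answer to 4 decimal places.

1.2144

(1) 9.691 × 0.06456 × 1.941 = 1.21439
(2) 0.3419 × 11.18 × 0.3029 = 1.15782
Highest is cycle (1) at 1.2144 (>1, arbitrage).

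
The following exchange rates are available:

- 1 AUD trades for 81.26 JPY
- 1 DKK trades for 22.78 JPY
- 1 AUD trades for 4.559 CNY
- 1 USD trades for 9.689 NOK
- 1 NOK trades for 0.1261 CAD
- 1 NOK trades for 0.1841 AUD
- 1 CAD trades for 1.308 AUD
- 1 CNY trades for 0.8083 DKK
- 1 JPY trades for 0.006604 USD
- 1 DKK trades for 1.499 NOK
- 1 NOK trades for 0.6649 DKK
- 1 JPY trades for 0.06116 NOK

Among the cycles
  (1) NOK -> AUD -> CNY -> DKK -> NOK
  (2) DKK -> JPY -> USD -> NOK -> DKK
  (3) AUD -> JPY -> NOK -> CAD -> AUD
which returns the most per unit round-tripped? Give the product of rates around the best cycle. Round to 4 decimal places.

1.0169

(1) 0.1841 × 4.559 × 0.8083 × 1.499 = 1.01695
(2) 22.78 × 0.006604 × 9.689 × 0.6649 = 0.96916
(3) 81.26 × 0.06116 × 0.1261 × 1.308 = 0.81972
Highest is cycle (1) at 1.0169 (>1, arbitrage).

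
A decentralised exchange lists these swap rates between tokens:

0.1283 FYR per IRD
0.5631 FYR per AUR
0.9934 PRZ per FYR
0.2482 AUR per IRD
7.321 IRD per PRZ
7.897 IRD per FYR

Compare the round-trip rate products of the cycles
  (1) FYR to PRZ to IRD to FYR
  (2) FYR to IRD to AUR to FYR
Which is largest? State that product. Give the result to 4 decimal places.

(1) 0.9934 × 7.321 × 0.1283 = 0.93309
(2) 7.897 × 0.2482 × 0.5631 = 1.10370
Highest is cycle (2) at 1.1037 (>1, arbitrage).

1.1037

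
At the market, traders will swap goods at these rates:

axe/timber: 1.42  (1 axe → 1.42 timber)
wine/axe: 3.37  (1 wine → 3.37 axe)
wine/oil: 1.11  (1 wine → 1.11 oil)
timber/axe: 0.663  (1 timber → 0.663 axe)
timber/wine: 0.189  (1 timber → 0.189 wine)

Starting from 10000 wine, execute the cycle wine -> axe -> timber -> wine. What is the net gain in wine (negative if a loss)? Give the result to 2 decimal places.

-955.59

10000 wine × 3.37 = 33700 axe
33700 axe × 1.42 = 47854 timber
47854 timber × 0.189 = 9044.406 wine
Net change: 9044.406 − 10000 = -955.594 wine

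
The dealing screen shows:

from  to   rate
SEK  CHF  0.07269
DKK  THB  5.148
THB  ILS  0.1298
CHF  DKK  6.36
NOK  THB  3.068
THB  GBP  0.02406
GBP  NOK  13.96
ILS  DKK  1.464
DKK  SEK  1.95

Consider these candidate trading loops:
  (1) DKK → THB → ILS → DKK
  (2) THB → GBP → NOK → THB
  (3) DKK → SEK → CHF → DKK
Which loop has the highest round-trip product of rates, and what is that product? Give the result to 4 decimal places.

1.0305

(1) 5.148 × 0.1298 × 1.464 = 0.97826
(2) 0.02406 × 13.96 × 3.068 = 1.03047
(3) 1.95 × 0.07269 × 6.36 = 0.90150
Highest is cycle (2) at 1.0305 (>1, arbitrage).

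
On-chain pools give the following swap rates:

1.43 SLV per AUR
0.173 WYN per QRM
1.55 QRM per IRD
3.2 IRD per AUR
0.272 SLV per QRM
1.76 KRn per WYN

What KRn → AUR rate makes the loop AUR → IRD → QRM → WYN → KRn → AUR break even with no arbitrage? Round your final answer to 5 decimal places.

Known legs of the cycle: 3.2 × 1.55 × 0.173 × 1.76 = 1.5102208
For no arbitrage the full-cycle product must be 1, so the missing rate is 1 / 1.5102208 ≈ 0.6621548.

0.66215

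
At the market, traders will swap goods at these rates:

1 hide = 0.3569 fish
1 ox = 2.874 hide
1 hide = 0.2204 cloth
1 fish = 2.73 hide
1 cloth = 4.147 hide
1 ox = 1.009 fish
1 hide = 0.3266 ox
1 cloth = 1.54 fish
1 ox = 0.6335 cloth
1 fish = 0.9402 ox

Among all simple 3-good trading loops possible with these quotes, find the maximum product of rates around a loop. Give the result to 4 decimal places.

fish→ox→hide→fish: 0.9402 × 2.874 × 0.3569 = 0.96439
fish→hide→cloth→fish: 2.73 × 0.2204 × 1.54 = 0.92661
fish→ox→cloth→fish: 0.9402 × 0.6335 × 1.54 = 0.91725
fish→hide→ox→fish: 2.73 × 0.3266 × 1.009 = 0.89964
cloth→hide→ox→cloth: 4.147 × 0.3266 × 0.6335 = 0.85802
Maximum is fish→ox→hide→fish at 0.9644; no arbitrage — every cycle loses value.

0.9644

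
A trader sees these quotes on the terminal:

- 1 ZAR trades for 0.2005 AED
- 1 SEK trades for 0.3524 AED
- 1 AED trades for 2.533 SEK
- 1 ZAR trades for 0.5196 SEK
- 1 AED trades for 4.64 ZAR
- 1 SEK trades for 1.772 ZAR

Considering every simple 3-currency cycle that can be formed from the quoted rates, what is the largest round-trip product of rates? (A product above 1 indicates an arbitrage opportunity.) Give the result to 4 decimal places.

0.8999

AED→SEK→ZAR→AED: 2.533 × 1.772 × 0.2005 = 0.89994
AED→ZAR→SEK→AED: 4.64 × 0.5196 × 0.3524 = 0.84962
Maximum is AED→SEK→ZAR→AED at 0.8999; no arbitrage — every cycle loses value.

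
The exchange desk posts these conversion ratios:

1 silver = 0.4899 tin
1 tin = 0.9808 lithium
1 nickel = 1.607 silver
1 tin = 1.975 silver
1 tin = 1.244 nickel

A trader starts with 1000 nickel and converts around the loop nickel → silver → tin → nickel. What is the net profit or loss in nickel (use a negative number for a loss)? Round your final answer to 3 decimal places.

1000 nickel × 1.607 = 1607 silver
1607 silver × 0.4899 = 787.2693 tin
787.2693 tin × 1.244 = 979.3630092 nickel
Net change: 979.3630092 − 1000 = -20.6369908 nickel

-20.637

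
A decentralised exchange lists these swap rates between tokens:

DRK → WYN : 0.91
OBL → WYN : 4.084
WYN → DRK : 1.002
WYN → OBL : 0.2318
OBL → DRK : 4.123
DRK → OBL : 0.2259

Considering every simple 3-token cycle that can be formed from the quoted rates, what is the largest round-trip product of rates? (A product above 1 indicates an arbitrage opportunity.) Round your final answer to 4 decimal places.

OBL→WYN→DRK→OBL: 4.084 × 1.002 × 0.2259 = 0.92442
OBL→DRK→WYN→OBL: 4.123 × 0.91 × 0.2318 = 0.86970
Maximum is OBL→WYN→DRK→OBL at 0.9244; no arbitrage — every cycle loses value.

0.9244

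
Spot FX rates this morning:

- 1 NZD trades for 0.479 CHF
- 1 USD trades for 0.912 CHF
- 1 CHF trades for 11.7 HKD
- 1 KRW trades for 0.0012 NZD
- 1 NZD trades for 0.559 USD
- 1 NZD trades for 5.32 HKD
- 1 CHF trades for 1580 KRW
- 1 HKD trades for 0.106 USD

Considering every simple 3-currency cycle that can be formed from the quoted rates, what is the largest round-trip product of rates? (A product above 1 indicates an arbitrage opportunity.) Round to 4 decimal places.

1.1311

USD→CHF→HKD→USD: 0.912 × 11.7 × 0.106 = 1.13106
CHF→KRW→NZD→CHF: 1580 × 0.0012 × 0.479 = 0.90818
Maximum is USD→CHF→HKD→USD at 1.1311; arbitrage exists.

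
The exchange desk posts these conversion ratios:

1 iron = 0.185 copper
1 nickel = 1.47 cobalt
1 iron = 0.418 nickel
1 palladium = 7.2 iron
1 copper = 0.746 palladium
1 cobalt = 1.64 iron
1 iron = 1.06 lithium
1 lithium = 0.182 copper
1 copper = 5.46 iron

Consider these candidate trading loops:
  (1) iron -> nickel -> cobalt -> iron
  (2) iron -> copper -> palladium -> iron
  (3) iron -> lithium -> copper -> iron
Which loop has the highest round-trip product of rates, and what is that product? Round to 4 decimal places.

1.0533

(1) 0.418 × 1.47 × 1.64 = 1.00771
(2) 0.185 × 0.746 × 7.2 = 0.99367
(3) 1.06 × 0.182 × 5.46 = 1.05334
Highest is cycle (3) at 1.0533 (>1, arbitrage).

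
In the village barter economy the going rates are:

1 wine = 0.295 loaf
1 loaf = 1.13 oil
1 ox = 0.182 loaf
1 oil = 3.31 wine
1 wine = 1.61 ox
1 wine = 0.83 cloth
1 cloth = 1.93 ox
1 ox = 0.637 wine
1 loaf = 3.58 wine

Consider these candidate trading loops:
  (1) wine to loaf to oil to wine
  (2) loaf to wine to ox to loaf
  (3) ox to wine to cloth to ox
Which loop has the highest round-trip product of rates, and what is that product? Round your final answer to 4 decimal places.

1.1034

(1) 0.295 × 1.13 × 3.31 = 1.10339
(2) 3.58 × 1.61 × 0.182 = 1.04901
(3) 0.637 × 0.83 × 1.93 = 1.02041
Highest is cycle (1) at 1.1034 (>1, arbitrage).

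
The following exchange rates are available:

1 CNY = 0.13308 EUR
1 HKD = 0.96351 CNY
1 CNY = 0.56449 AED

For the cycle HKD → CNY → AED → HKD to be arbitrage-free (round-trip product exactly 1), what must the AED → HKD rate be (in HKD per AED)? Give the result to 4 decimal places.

1.8386

Known legs of the cycle: 0.96351 × 0.56449 = 0.5438917599
For no arbitrage the full-cycle product must be 1, so the missing rate is 1 / 0.5438917599 ≈ 1.838601.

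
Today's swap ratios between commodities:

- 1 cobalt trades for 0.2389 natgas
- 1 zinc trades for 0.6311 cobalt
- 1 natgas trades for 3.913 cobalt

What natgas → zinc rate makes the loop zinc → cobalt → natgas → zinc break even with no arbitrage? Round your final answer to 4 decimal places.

Known legs of the cycle: 0.6311 × 0.2389 = 0.15076979
For no arbitrage the full-cycle product must be 1, so the missing rate is 1 / 0.15076979 ≈ 6.632628.

6.6326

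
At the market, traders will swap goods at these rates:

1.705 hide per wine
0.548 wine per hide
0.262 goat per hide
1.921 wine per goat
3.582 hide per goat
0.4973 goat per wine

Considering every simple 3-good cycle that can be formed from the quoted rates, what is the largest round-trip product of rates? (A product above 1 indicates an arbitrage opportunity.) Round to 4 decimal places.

wine→goat→hide→wine: 0.4973 × 3.582 × 0.548 = 0.97617
wine→hide→goat→wine: 1.705 × 0.262 × 1.921 = 0.85813
Maximum is wine→goat→hide→wine at 0.9762; no arbitrage — every cycle loses value.

0.9762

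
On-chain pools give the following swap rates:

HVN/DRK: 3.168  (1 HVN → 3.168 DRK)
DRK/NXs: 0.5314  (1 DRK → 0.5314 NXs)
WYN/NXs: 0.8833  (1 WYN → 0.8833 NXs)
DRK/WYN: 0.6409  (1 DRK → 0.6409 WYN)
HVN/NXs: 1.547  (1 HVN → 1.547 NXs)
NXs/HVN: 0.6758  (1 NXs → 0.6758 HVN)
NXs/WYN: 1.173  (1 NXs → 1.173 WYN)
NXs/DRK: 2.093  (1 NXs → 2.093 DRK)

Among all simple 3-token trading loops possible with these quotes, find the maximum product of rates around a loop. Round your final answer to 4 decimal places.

NXs→DRK→WYN→NXs: 2.093 × 0.6409 × 0.8833 = 1.18486
NXs→HVN→DRK→NXs: 0.6758 × 3.168 × 0.5314 = 1.13769
Maximum is NXs→DRK→WYN→NXs at 1.1849; arbitrage exists.

1.1849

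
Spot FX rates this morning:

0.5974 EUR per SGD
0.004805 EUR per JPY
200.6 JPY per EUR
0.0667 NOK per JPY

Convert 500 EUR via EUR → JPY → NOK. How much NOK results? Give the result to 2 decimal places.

500 EUR × 200.6 = 100300 JPY
100300 JPY × 0.0667 = 6690.01 NOK

6690.01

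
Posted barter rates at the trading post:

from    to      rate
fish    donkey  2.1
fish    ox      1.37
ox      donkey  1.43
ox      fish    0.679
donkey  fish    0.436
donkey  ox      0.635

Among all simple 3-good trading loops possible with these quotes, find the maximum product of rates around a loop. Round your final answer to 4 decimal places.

0.9054

donkey→ox→fish→donkey: 0.635 × 0.679 × 2.1 = 0.90545
donkey→fish→ox→donkey: 0.436 × 1.37 × 1.43 = 0.85417
Maximum is donkey→ox→fish→donkey at 0.9054; no arbitrage — every cycle loses value.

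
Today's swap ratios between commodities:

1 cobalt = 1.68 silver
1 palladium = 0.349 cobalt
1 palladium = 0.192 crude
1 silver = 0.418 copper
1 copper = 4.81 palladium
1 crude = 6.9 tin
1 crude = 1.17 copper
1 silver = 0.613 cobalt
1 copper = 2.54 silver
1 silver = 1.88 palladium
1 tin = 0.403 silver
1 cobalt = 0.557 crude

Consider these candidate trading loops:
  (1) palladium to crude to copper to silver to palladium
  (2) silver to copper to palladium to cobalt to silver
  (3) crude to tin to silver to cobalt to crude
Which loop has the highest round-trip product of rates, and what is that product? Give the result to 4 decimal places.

1.1788

(1) 0.192 × 1.17 × 2.54 × 1.88 = 1.07270
(2) 0.418 × 4.81 × 0.349 × 1.68 = 1.17884
(3) 6.9 × 0.403 × 0.613 × 0.557 = 0.94944
Highest is cycle (2) at 1.1788 (>1, arbitrage).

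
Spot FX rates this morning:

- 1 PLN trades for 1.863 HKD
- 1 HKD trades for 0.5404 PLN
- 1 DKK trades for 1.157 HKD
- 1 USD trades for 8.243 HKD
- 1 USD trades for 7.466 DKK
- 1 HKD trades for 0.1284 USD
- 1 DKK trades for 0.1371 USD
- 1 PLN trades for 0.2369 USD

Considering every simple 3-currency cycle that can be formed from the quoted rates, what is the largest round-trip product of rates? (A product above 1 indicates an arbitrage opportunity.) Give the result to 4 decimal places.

DKK→HKD→USD→DKK: 1.157 × 0.1284 × 7.466 = 1.10914
PLN→USD→HKD→PLN: 0.2369 × 8.243 × 0.5404 = 1.05528
Maximum is DKK→HKD→USD→DKK at 1.1091; arbitrage exists.

1.1091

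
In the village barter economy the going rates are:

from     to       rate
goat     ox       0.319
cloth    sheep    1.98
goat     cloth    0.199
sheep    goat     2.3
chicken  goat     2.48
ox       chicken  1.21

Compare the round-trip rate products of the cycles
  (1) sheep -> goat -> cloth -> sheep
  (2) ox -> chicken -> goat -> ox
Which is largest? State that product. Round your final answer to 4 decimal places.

(1) 2.3 × 0.199 × 1.98 = 0.90625
(2) 1.21 × 2.48 × 0.319 = 0.95726
Highest is cycle (2) at 0.9573 (≤1, no arbitrage).

0.9573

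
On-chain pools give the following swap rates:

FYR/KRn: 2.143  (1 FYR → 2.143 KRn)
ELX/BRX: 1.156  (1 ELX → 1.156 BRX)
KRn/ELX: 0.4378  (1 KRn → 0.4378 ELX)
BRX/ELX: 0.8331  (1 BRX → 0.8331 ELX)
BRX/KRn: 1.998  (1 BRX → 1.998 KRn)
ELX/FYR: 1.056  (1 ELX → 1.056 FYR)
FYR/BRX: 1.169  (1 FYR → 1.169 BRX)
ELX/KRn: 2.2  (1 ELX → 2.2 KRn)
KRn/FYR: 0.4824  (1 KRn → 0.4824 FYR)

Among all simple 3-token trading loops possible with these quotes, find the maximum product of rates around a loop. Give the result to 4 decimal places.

1.1267

KRn→FYR→BRX→KRn: 0.4824 × 1.169 × 1.998 = 1.12672
ELX→FYR→BRX→ELX: 1.056 × 1.169 × 0.8331 = 1.02843
ELX→BRX→KRn→ELX: 1.156 × 1.998 × 0.4378 = 1.01118
ELX→FYR→KRn→ELX: 1.056 × 2.143 × 0.4378 = 0.99074
Maximum is KRn→FYR→BRX→KRn at 1.1267; arbitrage exists.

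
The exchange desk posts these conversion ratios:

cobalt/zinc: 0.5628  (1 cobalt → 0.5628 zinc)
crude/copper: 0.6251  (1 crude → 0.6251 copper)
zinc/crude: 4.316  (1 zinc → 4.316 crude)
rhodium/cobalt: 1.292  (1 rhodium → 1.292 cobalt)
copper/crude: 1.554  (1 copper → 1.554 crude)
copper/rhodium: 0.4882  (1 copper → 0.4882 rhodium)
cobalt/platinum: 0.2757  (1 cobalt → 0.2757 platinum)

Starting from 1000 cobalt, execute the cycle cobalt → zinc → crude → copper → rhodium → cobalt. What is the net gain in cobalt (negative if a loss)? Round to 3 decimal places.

1000 cobalt × 0.5628 = 562.8 zinc
562.8 zinc × 4.316 = 2429.0448 crude
2429.0448 crude × 0.6251 = 1518.39590448 copper
1518.39590448 copper × 0.4882 = 741.280880567136 rhodium
741.280880567136 rhodium × 1.292 = 957.734897692739712 cobalt
Net change: 957.734897692739712 − 1000 = -42.265102307260288 cobalt

-42.265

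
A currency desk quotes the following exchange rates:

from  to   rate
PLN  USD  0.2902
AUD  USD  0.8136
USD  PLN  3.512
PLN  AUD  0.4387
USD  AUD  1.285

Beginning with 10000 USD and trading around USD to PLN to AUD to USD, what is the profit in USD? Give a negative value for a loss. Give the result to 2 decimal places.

10000 USD × 3.512 = 35120 PLN
35120 PLN × 0.4387 = 15407.144 AUD
15407.144 AUD × 0.8136 = 12535.2523584 USD
Net change: 12535.2523584 − 10000 = 2535.2523584 USD

2535.25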